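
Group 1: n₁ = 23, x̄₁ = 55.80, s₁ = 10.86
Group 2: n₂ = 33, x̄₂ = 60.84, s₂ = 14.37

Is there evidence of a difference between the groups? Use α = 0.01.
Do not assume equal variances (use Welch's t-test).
Welch's two-sample t-test:
H₀: μ₁ = μ₂
H₁: μ₁ ≠ μ₂
s₁²/n₁ = 10.86²/23 = 5.1278,  s₂²/n₂ = 14.37²/33 = 6.2575
SE = √(s₁²/n₁ + s₂²/n₂) = √(5.1278 + 6.2575) = 3.3742
df (Welch-Satterthwaite) = (s₁²/n₁ + s₂²/n₂)² / [(s₁²/n₁)²/(n₁-1) + (s₂²/n₂)²/(n₂-1)] ≈ 53.59
t = (x̄₁ - x̄₂) / SE = (55.80 - 60.84) / 3.3742 = -5.04 / 3.3742 = -1.494
p-value = 0.1411

Since p-value > α = 0.01, we fail to reject H₀.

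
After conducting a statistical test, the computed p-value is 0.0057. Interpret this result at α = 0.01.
Since p = 0.0057 < α = 0.01, reject H₀.
There is sufficient evidence to reject the null hypothesis; the result is statistically significant at the 0.01 level.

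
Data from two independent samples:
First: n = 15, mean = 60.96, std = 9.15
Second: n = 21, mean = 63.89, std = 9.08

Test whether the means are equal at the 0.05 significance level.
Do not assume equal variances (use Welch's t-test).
Welch's two-sample t-test:
H₀: μ₁ = μ₂
H₁: μ₁ ≠ μ₂
s₁²/n₁ = 9.15²/15 = 5.5815,  s₂²/n₂ = 9.08²/21 = 3.9260
SE = √(s₁²/n₁ + s₂²/n₂) = √(5.5815 + 3.9260) = 3.0834
df (Welch-Satterthwaite) = (s₁²/n₁ + s₂²/n₂)² / [(s₁²/n₁)²/(n₁-1) + (s₂²/n₂)²/(n₂-1)] ≈ 30.17
t = (x̄₁ - x̄₂) / SE = (60.96 - 63.89) / 3.0834 = -2.93 / 3.0834 = -0.950
p-value = 0.3495

Since p-value > α = 0.05, we fail to reject H₀.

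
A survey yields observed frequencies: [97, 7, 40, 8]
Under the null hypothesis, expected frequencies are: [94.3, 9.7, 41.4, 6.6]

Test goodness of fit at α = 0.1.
Chi-square goodness of fit test:
H₀: observed counts match expected distribution
H₁: observed counts differ from expected distribution
df = k - 1 = 3
χ² = Σ(O - E)²/E
   = (97 - 94.3)²/94.3 + (7 - 9.7)²/9.7 + (40 - 41.4)²/41.4 + (8 - 6.6)²/6.6
   = 0.077 + 0.752 + 0.047 + 0.297
   = 1.17
p-value = 0.7594

Since p-value > α = 0.1, we fail to reject H₀.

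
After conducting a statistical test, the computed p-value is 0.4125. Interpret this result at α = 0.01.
Since p = 0.4125 > α = 0.01, fail to reject H₀.
There is insufficient evidence to reject the null hypothesis; the result is not statistically significant at the 0.01 level.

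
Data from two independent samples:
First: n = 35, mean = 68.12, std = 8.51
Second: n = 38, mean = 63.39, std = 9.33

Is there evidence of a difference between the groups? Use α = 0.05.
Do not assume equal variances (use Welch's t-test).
Welch's two-sample t-test:
H₀: μ₁ = μ₂
H₁: μ₁ ≠ μ₂
s₁²/n₁ = 8.51²/35 = 2.0691,  s₂²/n₂ = 9.33²/38 = 2.2908
SE = √(s₁²/n₁ + s₂²/n₂) = √(2.0691 + 2.2908) = 2.0880
df (Welch-Satterthwaite) = (s₁²/n₁ + s₂²/n₂)² / [(s₁²/n₁)²/(n₁-1) + (s₂²/n₂)²/(n₂-1)] ≈ 70.99
t = (x̄₁ - x̄₂) / SE = (68.12 - 63.39) / 2.0880 = 4.73 / 2.0880 = 2.265
p-value = 0.0265

Since p-value < α = 0.05, we reject H₀.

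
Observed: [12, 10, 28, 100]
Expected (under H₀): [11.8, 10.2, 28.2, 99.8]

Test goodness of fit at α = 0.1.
Chi-square goodness of fit test:
H₀: observed counts match expected distribution
H₁: observed counts differ from expected distribution
df = k - 1 = 3
χ² = Σ(O - E)²/E
   = (12 - 11.8)²/11.8 + (10 - 10.2)²/10.2 + (28 - 28.2)²/28.2 + (100 - 99.8)²/99.8
   = 0.003 + 0.004 + 0.001 + 0.000
   = 0.01
p-value = 0.9998

Since p-value > α = 0.1, we fail to reject H₀.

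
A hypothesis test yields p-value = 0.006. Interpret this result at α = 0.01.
Since p = 0.006 < α = 0.01, reject H₀.
There is sufficient evidence to reject the null hypothesis; the result is statistically significant at the 0.01 level.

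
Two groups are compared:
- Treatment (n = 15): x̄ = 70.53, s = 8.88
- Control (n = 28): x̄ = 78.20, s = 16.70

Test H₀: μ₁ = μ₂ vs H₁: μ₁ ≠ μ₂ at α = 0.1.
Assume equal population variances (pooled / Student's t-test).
Student's two-sample t-test (equal variances):
H₀: μ₁ = μ₂
H₁: μ₁ ≠ μ₂
df = n₁ + n₂ - 2 = 41
Pooled variance s_p² = [(n₁-1)s₁² + (n₂-1)s₂²] / (n₁ + n₂ - 2) = [(14)(8.88²) + (27)(16.70²)] / 41 = 210.5852
SE = √(s_p²(1/n₁ + 1/n₂)) = √(210.5852 × (1/15 + 1/28)) = 4.6433
t = (x̄₁ - x̄₂) / SE = (70.53 - 78.20) / 4.6433 = -7.67 / 4.6433 = -1.652
p-value = 0.1062

Since p-value > α = 0.1, we fail to reject H₀.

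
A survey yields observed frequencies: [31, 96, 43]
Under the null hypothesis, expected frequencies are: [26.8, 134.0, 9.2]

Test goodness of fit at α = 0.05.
Chi-square goodness of fit test:
H₀: observed counts match expected distribution
H₁: observed counts differ from expected distribution
df = k - 1 = 2
χ² = Σ(O - E)²/E
   = (31 - 26.8)²/26.8 + (96 - 134.0)²/134.0 + (43 - 9.2)²/9.2
   = 0.658 + 10.776 + 124.178
   = 135.61
p-value < 0.0001

Since p-value < α = 0.05, we reject H₀.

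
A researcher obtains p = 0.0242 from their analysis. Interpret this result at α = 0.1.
Since p = 0.0242 < α = 0.1, reject H₀.
There is sufficient evidence to reject the null hypothesis; the result is statistically significant at the 0.1 level.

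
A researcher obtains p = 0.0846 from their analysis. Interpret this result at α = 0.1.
Since p = 0.0846 < α = 0.1, reject H₀.
There is sufficient evidence to reject the null hypothesis; the result is statistically significant at the 0.1 level.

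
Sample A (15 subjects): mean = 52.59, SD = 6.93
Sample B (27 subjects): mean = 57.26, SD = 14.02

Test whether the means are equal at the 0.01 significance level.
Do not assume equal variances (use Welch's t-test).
Welch's two-sample t-test:
H₀: μ₁ = μ₂
H₁: μ₁ ≠ μ₂
s₁²/n₁ = 6.93²/15 = 3.2017,  s₂²/n₂ = 14.02²/27 = 7.2800
SE = √(s₁²/n₁ + s₂²/n₂) = √(3.2017 + 7.2800) = 3.2375
df (Welch-Satterthwaite) = (s₁²/n₁ + s₂²/n₂)² / [(s₁²/n₁)²/(n₁-1) + (s₂²/n₂)²/(n₂-1)] ≈ 39.65
t = (x̄₁ - x̄₂) / SE = (52.59 - 57.26) / 3.2375 = -4.67 / 3.2375 = -1.442
p-value = 0.1570

Since p-value > α = 0.01, we fail to reject H₀.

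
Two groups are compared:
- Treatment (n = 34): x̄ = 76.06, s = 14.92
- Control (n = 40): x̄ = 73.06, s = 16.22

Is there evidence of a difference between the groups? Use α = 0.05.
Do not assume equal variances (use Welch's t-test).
Welch's two-sample t-test:
H₀: μ₁ = μ₂
H₁: μ₁ ≠ μ₂
s₁²/n₁ = 14.92²/34 = 6.5472,  s₂²/n₂ = 16.22²/40 = 6.5772
SE = √(s₁²/n₁ + s₂²/n₂) = √(6.5472 + 6.5772) = 3.6228
df (Welch-Satterthwaite) = (s₁²/n₁ + s₂²/n₂)² / [(s₁²/n₁)²/(n₁-1) + (s₂²/n₂)²/(n₂-1)] ≈ 71.53
t = (x̄₁ - x̄₂) / SE = (76.06 - 73.06) / 3.6228 = 3.00 / 3.6228 = 0.828
p-value = 0.4104

Since p-value > α = 0.05, we fail to reject H₀.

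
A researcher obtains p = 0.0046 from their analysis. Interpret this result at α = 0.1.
Since p = 0.0046 < α = 0.1, reject H₀.
There is sufficient evidence to reject the null hypothesis; the result is statistically significant at the 0.1 level.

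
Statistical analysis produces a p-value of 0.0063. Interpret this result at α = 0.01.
Since p = 0.0063 < α = 0.01, reject H₀.
There is sufficient evidence to reject the null hypothesis; the result is statistically significant at the 0.01 level.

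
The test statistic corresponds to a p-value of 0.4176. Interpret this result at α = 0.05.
Since p = 0.4176 > α = 0.05, fail to reject H₀.
There is insufficient evidence to reject the null hypothesis; the result is not statistically significant at the 0.05 level.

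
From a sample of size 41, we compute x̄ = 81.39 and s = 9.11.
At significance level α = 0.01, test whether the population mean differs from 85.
One-sample t-test:
H₀: μ = 85
H₁: μ ≠ 85
df = n - 1 = 40
t = (x̄ - μ₀) / (s/√n) = (81.39 - 85) / (9.11/√41) = -2.537
p-value = 0.0152

Since p-value > α = 0.01, we fail to reject H₀.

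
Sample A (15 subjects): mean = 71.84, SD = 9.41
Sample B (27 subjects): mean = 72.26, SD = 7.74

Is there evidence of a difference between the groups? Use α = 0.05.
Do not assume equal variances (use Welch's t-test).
Welch's two-sample t-test:
H₀: μ₁ = μ₂
H₁: μ₁ ≠ μ₂
s₁²/n₁ = 9.41²/15 = 5.9032,  s₂²/n₂ = 7.74²/27 = 2.2188
SE = √(s₁²/n₁ + s₂²/n₂) = √(5.9032 + 2.2188) = 2.8499
df (Welch-Satterthwaite) = (s₁²/n₁ + s₂²/n₂)² / [(s₁²/n₁)²/(n₁-1) + (s₂²/n₂)²/(n₂-1)] ≈ 24.63
t = (x̄₁ - x̄₂) / SE = (71.84 - 72.26) / 2.8499 = -0.42 / 2.8499 = -0.147
p-value = 0.8840

Since p-value > α = 0.05, we fail to reject H₀.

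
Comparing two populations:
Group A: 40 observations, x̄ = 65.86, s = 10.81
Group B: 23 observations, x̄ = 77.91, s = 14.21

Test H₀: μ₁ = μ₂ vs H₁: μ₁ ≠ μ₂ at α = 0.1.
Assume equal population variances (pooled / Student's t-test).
Student's two-sample t-test (equal variances):
H₀: μ₁ = μ₂
H₁: μ₁ ≠ μ₂
df = n₁ + n₂ - 2 = 61
Pooled variance s_p² = [(n₁-1)s₁² + (n₂-1)s₂²] / (n₁ + n₂ - 2) = [(39)(10.81²) + (22)(14.21²)] / 61 = 147.5364
SE = √(s_p²(1/n₁ + 1/n₂)) = √(147.5364 × (1/40 + 1/23)) = 3.1785
t = (x̄₁ - x̄₂) / SE = (65.86 - 77.91) / 3.1785 = -12.05 / 3.1785 = -3.791
p-value = 0.0003

Since p-value < α = 0.1, we reject H₀.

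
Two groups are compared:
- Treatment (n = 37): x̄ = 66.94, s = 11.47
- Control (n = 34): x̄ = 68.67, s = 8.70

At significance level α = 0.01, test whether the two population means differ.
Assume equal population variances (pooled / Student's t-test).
Student's two-sample t-test (equal variances):
H₀: μ₁ = μ₂
H₁: μ₁ ≠ μ₂
df = n₁ + n₂ - 2 = 69
Pooled variance s_p² = [(n₁-1)s₁² + (n₂-1)s₂²] / (n₁ + n₂ - 2) = [(36)(11.47²) + (33)(8.70²)] / 69 = 104.8400
SE = √(s_p²(1/n₁ + 1/n₂)) = √(104.8400 × (1/37 + 1/34)) = 2.4325
t = (x̄₁ - x̄₂) / SE = (66.94 - 68.67) / 2.4325 = -1.73 / 2.4325 = -0.711
p-value = 0.4794

Since p-value > α = 0.01, we fail to reject H₀.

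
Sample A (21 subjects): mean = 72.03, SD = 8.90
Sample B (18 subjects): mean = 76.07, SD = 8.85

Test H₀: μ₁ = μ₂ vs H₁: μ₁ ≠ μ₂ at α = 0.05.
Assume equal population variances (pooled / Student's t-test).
Student's two-sample t-test (equal variances):
H₀: μ₁ = μ₂
H₁: μ₁ ≠ μ₂
df = n₁ + n₂ - 2 = 37
Pooled variance s_p² = [(n₁-1)s₁² + (n₂-1)s₂²] / (n₁ + n₂ - 2) = [(20)(8.90²) + (17)(8.85²)] / 37 = 78.8022
SE = √(s_p²(1/n₁ + 1/n₂)) = √(78.8022 × (1/21 + 1/18)) = 2.8514
t = (x̄₁ - x̄₂) / SE = (72.03 - 76.07) / 2.8514 = -4.04 / 2.8514 = -1.417
p-value = 0.1649

Since p-value > α = 0.05, we fail to reject H₀.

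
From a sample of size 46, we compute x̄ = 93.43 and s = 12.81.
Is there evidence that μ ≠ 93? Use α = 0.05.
One-sample t-test:
H₀: μ = 93
H₁: μ ≠ 93
df = n - 1 = 45
t = (x̄ - μ₀) / (s/√n) = (93.43 - 93) / (12.81/√46) = 0.228
p-value = 0.8209

Since p-value > α = 0.05, we fail to reject H₀.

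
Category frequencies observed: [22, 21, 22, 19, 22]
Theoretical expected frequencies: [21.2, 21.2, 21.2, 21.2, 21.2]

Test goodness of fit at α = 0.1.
Chi-square goodness of fit test:
H₀: observed counts match expected distribution
H₁: observed counts differ from expected distribution
df = k - 1 = 4
χ² = Σ(O - E)²/E
   = (22 - 21.2)²/21.2 + (21 - 21.2)²/21.2 + (22 - 21.2)²/21.2 + (19 - 21.2)²/21.2 + (22 - 21.2)²/21.2
   = 0.030 + 0.002 + 0.030 + 0.228 + 0.030
   = 0.32
p-value = 0.9884

Since p-value > α = 0.1, we fail to reject H₀.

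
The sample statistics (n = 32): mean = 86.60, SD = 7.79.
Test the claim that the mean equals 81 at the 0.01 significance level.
One-sample t-test:
H₀: μ = 81
H₁: μ ≠ 81
df = n - 1 = 31
t = (x̄ - μ₀) / (s/√n) = (86.60 - 81) / (7.79/√32) = 4.067
p-value = 0.0003

Since p-value < α = 0.01, we reject H₀.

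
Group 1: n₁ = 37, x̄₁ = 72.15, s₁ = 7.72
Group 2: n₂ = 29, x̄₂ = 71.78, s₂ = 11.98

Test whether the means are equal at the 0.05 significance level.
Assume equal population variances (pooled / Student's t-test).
Student's two-sample t-test (equal variances):
H₀: μ₁ = μ₂
H₁: μ₁ ≠ μ₂
df = n₁ + n₂ - 2 = 64
Pooled variance s_p² = [(n₁-1)s₁² + (n₂-1)s₂²] / (n₁ + n₂ - 2) = [(36)(7.72²) + (28)(11.98²)] / 64 = 96.3143
SE = √(s_p²(1/n₁ + 1/n₂)) = √(96.3143 × (1/37 + 1/29)) = 2.4340
t = (x̄₁ - x̄₂) / SE = (72.15 - 71.78) / 2.4340 = 0.37 / 2.4340 = 0.152
p-value = 0.8797

Since p-value > α = 0.05, we fail to reject H₀.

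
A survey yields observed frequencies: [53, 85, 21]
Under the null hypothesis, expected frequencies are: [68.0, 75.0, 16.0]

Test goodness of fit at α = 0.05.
Chi-square goodness of fit test:
H₀: observed counts match expected distribution
H₁: observed counts differ from expected distribution
df = k - 1 = 2
χ² = Σ(O - E)²/E
   = (53 - 68.0)²/68.0 + (85 - 75.0)²/75.0 + (21 - 16.0)²/16.0
   = 3.309 + 1.333 + 1.562
   = 6.20
p-value = 0.0449

Since p-value < α = 0.05, we reject H₀.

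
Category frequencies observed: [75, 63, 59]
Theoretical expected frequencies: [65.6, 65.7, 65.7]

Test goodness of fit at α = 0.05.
Chi-square goodness of fit test:
H₀: observed counts match expected distribution
H₁: observed counts differ from expected distribution
df = k - 1 = 2
χ² = Σ(O - E)²/E
   = (75 - 65.6)²/65.6 + (63 - 65.7)²/65.7 + (59 - 65.7)²/65.7
   = 1.347 + 0.111 + 0.683
   = 2.14
p-value = 0.3428

Since p-value > α = 0.05, we fail to reject H₀.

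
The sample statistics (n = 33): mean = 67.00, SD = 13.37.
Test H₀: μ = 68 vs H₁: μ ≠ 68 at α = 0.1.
One-sample t-test:
H₀: μ = 68
H₁: μ ≠ 68
df = n - 1 = 32
t = (x̄ - μ₀) / (s/√n) = (67.00 - 68) / (13.37/√33) = -0.430
p-value = 0.6703

Since p-value > α = 0.1, we fail to reject H₀.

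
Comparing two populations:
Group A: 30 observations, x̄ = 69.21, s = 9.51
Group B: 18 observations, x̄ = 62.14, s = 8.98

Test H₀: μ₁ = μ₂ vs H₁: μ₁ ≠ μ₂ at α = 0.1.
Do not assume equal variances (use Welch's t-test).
Welch's two-sample t-test:
H₀: μ₁ = μ₂
H₁: μ₁ ≠ μ₂
s₁²/n₁ = 9.51²/30 = 3.0147,  s₂²/n₂ = 8.98²/18 = 4.4800
SE = √(s₁²/n₁ + s₂²/n₂) = √(3.0147 + 4.4800) = 2.7376
df (Welch-Satterthwaite) = (s₁²/n₁ + s₂²/n₂)² / [(s₁²/n₁)²/(n₁-1) + (s₂²/n₂)²/(n₂-1)] ≈ 37.60
t = (x̄₁ - x̄₂) / SE = (69.21 - 62.14) / 2.7376 = 7.07 / 2.7376 = 2.583
p-value = 0.0138

Since p-value < α = 0.1, we reject H₀.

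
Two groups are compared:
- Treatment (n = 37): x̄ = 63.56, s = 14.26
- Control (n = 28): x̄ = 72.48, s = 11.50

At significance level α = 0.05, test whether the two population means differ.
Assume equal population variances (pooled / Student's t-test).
Student's two-sample t-test (equal variances):
H₀: μ₁ = μ₂
H₁: μ₁ ≠ μ₂
df = n₁ + n₂ - 2 = 63
Pooled variance s_p² = [(n₁-1)s₁² + (n₂-1)s₂²] / (n₁ + n₂ - 2) = [(36)(14.26²) + (27)(11.50²)] / 63 = 172.8772
SE = √(s_p²(1/n₁ + 1/n₂)) = √(172.8772 × (1/37 + 1/28)) = 3.2934
t = (x̄₁ - x̄₂) / SE = (63.56 - 72.48) / 3.2934 = -8.92 / 3.2934 = -2.708
p-value = 0.0087

Since p-value < α = 0.05, we reject H₀.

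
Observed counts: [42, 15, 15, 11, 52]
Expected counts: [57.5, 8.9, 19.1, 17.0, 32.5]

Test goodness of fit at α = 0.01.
Chi-square goodness of fit test:
H₀: observed counts match expected distribution
H₁: observed counts differ from expected distribution
df = k - 1 = 4
χ² = Σ(O - E)²/E
   = (42 - 57.5)²/57.5 + (15 - 8.9)²/8.9 + (15 - 19.1)²/19.1 + (11 - 17.0)²/17.0 + (52 - 32.5)²/32.5
   = 4.178 + 4.181 + 0.880 + 2.118 + 11.700
   = 23.06
p-value = 0.0001

Since p-value < α = 0.01, we reject H₀.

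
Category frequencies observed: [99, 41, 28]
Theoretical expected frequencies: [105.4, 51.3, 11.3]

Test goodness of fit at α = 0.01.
Chi-square goodness of fit test:
H₀: observed counts match expected distribution
H₁: observed counts differ from expected distribution
df = k - 1 = 2
χ² = Σ(O - E)²/E
   = (99 - 105.4)²/105.4 + (41 - 51.3)²/51.3 + (28 - 11.3)²/11.3
   = 0.389 + 2.068 + 24.681
   = 27.14
p-value < 0.0001

Since p-value < α = 0.01, we reject H₀.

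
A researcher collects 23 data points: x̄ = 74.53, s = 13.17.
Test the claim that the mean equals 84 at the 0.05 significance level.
One-sample t-test:
H₀: μ = 84
H₁: μ ≠ 84
df = n - 1 = 22
t = (x̄ - μ₀) / (s/√n) = (74.53 - 84) / (13.17/√23) = -3.448
p-value = 0.0023

Since p-value < α = 0.05, we reject H₀.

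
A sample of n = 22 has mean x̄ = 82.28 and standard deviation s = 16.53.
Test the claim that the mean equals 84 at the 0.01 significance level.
One-sample t-test:
H₀: μ = 84
H₁: μ ≠ 84
df = n - 1 = 21
t = (x̄ - μ₀) / (s/√n) = (82.28 - 84) / (16.53/√22) = -0.488
p-value = 0.6306

Since p-value > α = 0.01, we fail to reject H₀.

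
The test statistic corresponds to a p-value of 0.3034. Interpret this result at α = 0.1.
Since p = 0.3034 > α = 0.1, fail to reject H₀.
There is insufficient evidence to reject the null hypothesis; the result is not statistically significant at the 0.1 level.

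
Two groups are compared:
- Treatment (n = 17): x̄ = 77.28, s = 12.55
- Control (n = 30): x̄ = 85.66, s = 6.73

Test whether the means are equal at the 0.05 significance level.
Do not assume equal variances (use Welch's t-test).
Welch's two-sample t-test:
H₀: μ₁ = μ₂
H₁: μ₁ ≠ μ₂
s₁²/n₁ = 12.55²/17 = 9.2649,  s₂²/n₂ = 6.73²/30 = 1.5098
SE = √(s₁²/n₁ + s₂²/n₂) = √(9.2649 + 1.5098) = 3.2825
df (Welch-Satterthwaite) = (s₁²/n₁ + s₂²/n₂)² / [(s₁²/n₁)²/(n₁-1) + (s₂²/n₂)²/(n₂-1)] ≈ 21.33
t = (x̄₁ - x̄₂) / SE = (77.28 - 85.66) / 3.2825 = -8.38 / 3.2825 = -2.553
p-value = 0.0184

Since p-value < α = 0.05, we reject H₀.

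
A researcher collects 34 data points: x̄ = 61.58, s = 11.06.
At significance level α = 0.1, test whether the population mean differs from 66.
One-sample t-test:
H₀: μ = 66
H₁: μ ≠ 66
df = n - 1 = 33
t = (x̄ - μ₀) / (s/√n) = (61.58 - 66) / (11.06/√34) = -2.330
p-value = 0.0261

Since p-value < α = 0.1, we reject H₀.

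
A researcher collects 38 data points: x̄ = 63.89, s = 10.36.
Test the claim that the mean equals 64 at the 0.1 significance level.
One-sample t-test:
H₀: μ = 64
H₁: μ ≠ 64
df = n - 1 = 37
t = (x̄ - μ₀) / (s/√n) = (63.89 - 64) / (10.36/√38) = -0.065
p-value = 0.9482

Since p-value > α = 0.1, we fail to reject H₀.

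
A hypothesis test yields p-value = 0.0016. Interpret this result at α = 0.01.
Since p = 0.0016 < α = 0.01, reject H₀.
There is sufficient evidence to reject the null hypothesis; the result is statistically significant at the 0.01 level.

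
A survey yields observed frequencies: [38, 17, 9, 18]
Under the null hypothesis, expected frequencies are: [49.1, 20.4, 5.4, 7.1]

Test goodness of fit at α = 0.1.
Chi-square goodness of fit test:
H₀: observed counts match expected distribution
H₁: observed counts differ from expected distribution
df = k - 1 = 3
χ² = Σ(O - E)²/E
   = (38 - 49.1)²/49.1 + (17 - 20.4)²/20.4 + (9 - 5.4)²/5.4 + (18 - 7.1)²/7.1
   = 2.509 + 0.567 + 2.400 + 16.734
   = 22.21
p-value = 0.0001

Since p-value < α = 0.1, we reject H₀.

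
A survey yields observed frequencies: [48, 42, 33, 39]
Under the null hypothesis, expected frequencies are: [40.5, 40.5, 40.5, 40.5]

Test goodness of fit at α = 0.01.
Chi-square goodness of fit test:
H₀: observed counts match expected distribution
H₁: observed counts differ from expected distribution
df = k - 1 = 3
χ² = Σ(O - E)²/E
   = (48 - 40.5)²/40.5 + (42 - 40.5)²/40.5 + (33 - 40.5)²/40.5 + (39 - 40.5)²/40.5
   = 1.389 + 0.056 + 1.389 + 0.056
   = 2.89
p-value = 0.4091

Since p-value > α = 0.01, we fail to reject H₀.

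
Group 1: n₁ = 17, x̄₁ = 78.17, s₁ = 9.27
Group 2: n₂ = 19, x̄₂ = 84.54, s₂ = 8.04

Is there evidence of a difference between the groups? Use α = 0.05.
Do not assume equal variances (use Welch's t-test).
Welch's two-sample t-test:
H₀: μ₁ = μ₂
H₁: μ₁ ≠ μ₂
s₁²/n₁ = 9.27²/17 = 5.0549,  s₂²/n₂ = 8.04²/19 = 3.4022
SE = √(s₁²/n₁ + s₂²/n₂) = √(5.0549 + 3.4022) = 2.9081
df (Welch-Satterthwaite) = (s₁²/n₁ + s₂²/n₂)² / [(s₁²/n₁)²/(n₁-1) + (s₂²/n₂)²/(n₂-1)] ≈ 31.93
t = (x̄₁ - x̄₂) / SE = (78.17 - 84.54) / 2.9081 = -6.37 / 2.9081 = -2.190
p-value = 0.0359

Since p-value < α = 0.05, we reject H₀.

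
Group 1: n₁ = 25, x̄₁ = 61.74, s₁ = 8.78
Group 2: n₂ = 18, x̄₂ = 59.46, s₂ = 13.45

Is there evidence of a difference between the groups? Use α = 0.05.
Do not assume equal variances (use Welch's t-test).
Welch's two-sample t-test:
H₀: μ₁ = μ₂
H₁: μ₁ ≠ μ₂
s₁²/n₁ = 8.78²/25 = 3.0835,  s₂²/n₂ = 13.45²/18 = 10.0501
SE = √(s₁²/n₁ + s₂²/n₂) = √(3.0835 + 10.0501) = 3.6240
df (Welch-Satterthwaite) = (s₁²/n₁ + s₂²/n₂)² / [(s₁²/n₁)²/(n₁-1) + (s₂²/n₂)²/(n₂-1)] ≈ 27.22
t = (x̄₁ - x̄₂) / SE = (61.74 - 59.46) / 3.6240 = 2.28 / 3.6240 = 0.629
p-value = 0.5345

Since p-value > α = 0.05, we fail to reject H₀.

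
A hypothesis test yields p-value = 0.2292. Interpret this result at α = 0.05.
Since p = 0.2292 > α = 0.05, fail to reject H₀.
There is insufficient evidence to reject the null hypothesis; the result is not statistically significant at the 0.05 level.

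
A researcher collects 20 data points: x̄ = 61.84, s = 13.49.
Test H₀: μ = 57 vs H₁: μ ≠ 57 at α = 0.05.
One-sample t-test:
H₀: μ = 57
H₁: μ ≠ 57
df = n - 1 = 19
t = (x̄ - μ₀) / (s/√n) = (61.84 - 57) / (13.49/√20) = 1.605
p-value = 0.1251

Since p-value > α = 0.05, we fail to reject H₀.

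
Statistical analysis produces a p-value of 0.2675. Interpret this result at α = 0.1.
Since p = 0.2675 > α = 0.1, fail to reject H₀.
There is insufficient evidence to reject the null hypothesis; the result is not statistically significant at the 0.1 level.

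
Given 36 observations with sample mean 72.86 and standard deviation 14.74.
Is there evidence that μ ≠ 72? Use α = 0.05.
One-sample t-test:
H₀: μ = 72
H₁: μ ≠ 72
df = n - 1 = 35
t = (x̄ - μ₀) / (s/√n) = (72.86 - 72) / (14.74/√36) = 0.350
p-value = 0.7284

Since p-value > α = 0.05, we fail to reject H₀.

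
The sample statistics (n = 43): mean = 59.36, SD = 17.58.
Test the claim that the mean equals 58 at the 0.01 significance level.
One-sample t-test:
H₀: μ = 58
H₁: μ ≠ 58
df = n - 1 = 42
t = (x̄ - μ₀) / (s/√n) = (59.36 - 58) / (17.58/√43) = 0.507
p-value = 0.6146

Since p-value > α = 0.01, we fail to reject H₀.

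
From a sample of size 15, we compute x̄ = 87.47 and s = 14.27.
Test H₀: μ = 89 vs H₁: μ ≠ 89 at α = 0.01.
One-sample t-test:
H₀: μ = 89
H₁: μ ≠ 89
df = n - 1 = 14
t = (x̄ - μ₀) / (s/√n) = (87.47 - 89) / (14.27/√15) = -0.415
p-value = 0.6843

Since p-value > α = 0.01, we fail to reject H₀.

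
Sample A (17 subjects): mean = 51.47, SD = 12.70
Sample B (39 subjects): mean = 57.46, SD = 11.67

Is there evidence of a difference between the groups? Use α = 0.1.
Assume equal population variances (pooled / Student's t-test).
Student's two-sample t-test (equal variances):
H₀: μ₁ = μ₂
H₁: μ₁ ≠ μ₂
df = n₁ + n₂ - 2 = 54
Pooled variance s_p² = [(n₁-1)s₁² + (n₂-1)s₂²] / (n₁ + n₂ - 2) = [(16)(12.70²) + (38)(11.67²)] / 54 = 143.6263
SE = √(s_p²(1/n₁ + 1/n₂)) = √(143.6263 × (1/17 + 1/39)) = 3.4830
t = (x̄₁ - x̄₂) / SE = (51.47 - 57.46) / 3.4830 = -5.99 / 3.4830 = -1.720
p-value = 0.0912

Since p-value < α = 0.1, we reject H₀.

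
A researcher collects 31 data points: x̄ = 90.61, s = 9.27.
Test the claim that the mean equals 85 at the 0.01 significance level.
One-sample t-test:
H₀: μ = 85
H₁: μ ≠ 85
df = n - 1 = 30
t = (x̄ - μ₀) / (s/√n) = (90.61 - 85) / (9.27/√31) = 3.369
p-value = 0.0021

Since p-value < α = 0.01, we reject H₀.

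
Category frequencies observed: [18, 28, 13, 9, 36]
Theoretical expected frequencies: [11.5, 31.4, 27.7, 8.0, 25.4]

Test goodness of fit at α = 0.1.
Chi-square goodness of fit test:
H₀: observed counts match expected distribution
H₁: observed counts differ from expected distribution
df = k - 1 = 4
χ² = Σ(O - E)²/E
   = (18 - 11.5)²/11.5 + (28 - 31.4)²/31.4 + (13 - 27.7)²/27.7 + (9 - 8.0)²/8.0 + (36 - 25.4)²/25.4
   = 3.674 + 0.368 + 7.801 + 0.125 + 4.424
   = 16.39
p-value = 0.0025

Since p-value < α = 0.1, we reject H₀.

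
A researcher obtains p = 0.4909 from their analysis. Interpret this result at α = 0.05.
Since p = 0.4909 > α = 0.05, fail to reject H₀.
There is insufficient evidence to reject the null hypothesis; the result is not statistically significant at the 0.05 level.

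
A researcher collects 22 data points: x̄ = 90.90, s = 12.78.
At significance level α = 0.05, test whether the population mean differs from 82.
One-sample t-test:
H₀: μ = 82
H₁: μ ≠ 82
df = n - 1 = 21
t = (x̄ - μ₀) / (s/√n) = (90.90 - 82) / (12.78/√22) = 3.266
p-value = 0.0037

Since p-value < α = 0.05, we reject H₀.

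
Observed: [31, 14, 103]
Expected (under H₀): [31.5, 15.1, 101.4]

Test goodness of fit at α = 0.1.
Chi-square goodness of fit test:
H₀: observed counts match expected distribution
H₁: observed counts differ from expected distribution
df = k - 1 = 2
χ² = Σ(O - E)²/E
   = (31 - 31.5)²/31.5 + (14 - 15.1)²/15.1 + (103 - 101.4)²/101.4
   = 0.008 + 0.080 + 0.025
   = 0.11
p-value = 0.9449

Since p-value > α = 0.1, we fail to reject H₀.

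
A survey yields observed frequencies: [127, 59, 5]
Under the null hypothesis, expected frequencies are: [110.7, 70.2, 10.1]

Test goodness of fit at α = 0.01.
Chi-square goodness of fit test:
H₀: observed counts match expected distribution
H₁: observed counts differ from expected distribution
df = k - 1 = 2
χ² = Σ(O - E)²/E
   = (127 - 110.7)²/110.7 + (59 - 70.2)²/70.2 + (5 - 10.1)²/10.1
   = 2.400 + 1.787 + 2.575
   = 6.76
p-value = 0.0340

Since p-value > α = 0.01, we fail to reject H₀.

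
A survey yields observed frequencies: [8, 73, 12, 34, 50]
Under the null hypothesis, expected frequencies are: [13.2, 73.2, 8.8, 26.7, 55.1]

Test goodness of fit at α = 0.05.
Chi-square goodness of fit test:
H₀: observed counts match expected distribution
H₁: observed counts differ from expected distribution
df = k - 1 = 4
χ² = Σ(O - E)²/E
   = (8 - 13.2)²/13.2 + (73 - 73.2)²/73.2 + (12 - 8.8)²/8.8 + (34 - 26.7)²/26.7 + (50 - 55.1)²/55.1
   = 2.048 + 0.001 + 1.164 + 1.996 + 0.472
   = 5.68
p-value = 0.2243

Since p-value > α = 0.05, we fail to reject H₀.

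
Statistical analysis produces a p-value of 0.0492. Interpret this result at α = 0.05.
Since p = 0.0492 < α = 0.05, reject H₀.
There is sufficient evidence to reject the null hypothesis; the result is statistically significant at the 0.05 level.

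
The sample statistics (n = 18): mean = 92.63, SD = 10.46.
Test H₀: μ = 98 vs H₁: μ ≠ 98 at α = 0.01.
One-sample t-test:
H₀: μ = 98
H₁: μ ≠ 98
df = n - 1 = 17
t = (x̄ - μ₀) / (s/√n) = (92.63 - 98) / (10.46/√18) = -2.178
p-value = 0.0438

Since p-value > α = 0.01, we fail to reject H₀.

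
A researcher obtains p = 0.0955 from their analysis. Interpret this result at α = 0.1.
Since p = 0.0955 < α = 0.1, reject H₀.
There is sufficient evidence to reject the null hypothesis; the result is statistically significant at the 0.1 level.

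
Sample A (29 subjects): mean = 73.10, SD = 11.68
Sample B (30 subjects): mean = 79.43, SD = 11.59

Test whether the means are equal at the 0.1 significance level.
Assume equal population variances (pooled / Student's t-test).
Student's two-sample t-test (equal variances):
H₀: μ₁ = μ₂
H₁: μ₁ ≠ μ₂
df = n₁ + n₂ - 2 = 57
Pooled variance s_p² = [(n₁-1)s₁² + (n₂-1)s₂²] / (n₁ + n₂ - 2) = [(28)(11.68²) + (29)(11.59²)] / 57 = 135.3569
SE = √(s_p²(1/n₁ + 1/n₂)) = √(135.3569 × (1/29 + 1/30)) = 3.0297
t = (x̄₁ - x̄₂) / SE = (73.10 - 79.43) / 3.0297 = -6.33 / 3.0297 = -2.089
p-value = 0.0412

Since p-value < α = 0.1, we reject H₀.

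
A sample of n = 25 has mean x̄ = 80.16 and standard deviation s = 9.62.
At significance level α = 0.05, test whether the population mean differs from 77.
One-sample t-test:
H₀: μ = 77
H₁: μ ≠ 77
df = n - 1 = 24
t = (x̄ - μ₀) / (s/√n) = (80.16 - 77) / (9.62/√25) = 1.642
p-value = 0.1135

Since p-value > α = 0.05, we fail to reject H₀.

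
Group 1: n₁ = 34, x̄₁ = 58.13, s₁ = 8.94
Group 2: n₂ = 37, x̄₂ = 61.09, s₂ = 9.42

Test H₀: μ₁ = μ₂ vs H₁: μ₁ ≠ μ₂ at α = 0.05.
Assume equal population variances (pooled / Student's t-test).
Student's two-sample t-test (equal variances):
H₀: μ₁ = μ₂
H₁: μ₁ ≠ μ₂
df = n₁ + n₂ - 2 = 69
Pooled variance s_p² = [(n₁-1)s₁² + (n₂-1)s₂²] / (n₁ + n₂ - 2) = [(33)(8.94²) + (36)(9.42²)] / 69 = 84.5216
SE = √(s_p²(1/n₁ + 1/n₂)) = √(84.5216 × (1/34 + 1/37)) = 2.1841
t = (x̄₁ - x̄₂) / SE = (58.13 - 61.09) / 2.1841 = -2.96 / 2.1841 = -1.355
p-value = 0.1798

Since p-value > α = 0.05, we fail to reject H₀.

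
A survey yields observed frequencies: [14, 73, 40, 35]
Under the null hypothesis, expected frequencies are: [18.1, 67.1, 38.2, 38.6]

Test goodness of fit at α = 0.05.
Chi-square goodness of fit test:
H₀: observed counts match expected distribution
H₁: observed counts differ from expected distribution
df = k - 1 = 3
χ² = Σ(O - E)²/E
   = (14 - 18.1)²/18.1 + (73 - 67.1)²/67.1 + (40 - 38.2)²/38.2 + (35 - 38.6)²/38.6
   = 0.929 + 0.519 + 0.085 + 0.336
   = 1.87
p-value = 0.6002

Since p-value > α = 0.05, we fail to reject H₀.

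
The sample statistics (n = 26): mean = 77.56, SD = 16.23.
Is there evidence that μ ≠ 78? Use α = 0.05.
One-sample t-test:
H₀: μ = 78
H₁: μ ≠ 78
df = n - 1 = 25
t = (x̄ - μ₀) / (s/√n) = (77.56 - 78) / (16.23/√26) = -0.138
p-value = 0.8912

Since p-value > α = 0.05, we fail to reject H₀.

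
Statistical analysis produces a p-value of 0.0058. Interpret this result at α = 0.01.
Since p = 0.0058 < α = 0.01, reject H₀.
There is sufficient evidence to reject the null hypothesis; the result is statistically significant at the 0.01 level.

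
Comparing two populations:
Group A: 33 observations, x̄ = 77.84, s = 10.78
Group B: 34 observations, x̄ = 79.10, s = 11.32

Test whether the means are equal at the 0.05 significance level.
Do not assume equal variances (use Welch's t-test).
Welch's two-sample t-test:
H₀: μ₁ = μ₂
H₁: μ₁ ≠ μ₂
s₁²/n₁ = 10.78²/33 = 3.5215,  s₂²/n₂ = 11.32²/34 = 3.7689
SE = √(s₁²/n₁ + s₂²/n₂) = √(3.5215 + 3.7689) = 2.7001
df (Welch-Satterthwaite) = (s₁²/n₁ + s₂²/n₂)² / [(s₁²/n₁)²/(n₁-1) + (s₂²/n₂)²/(n₂-1)] ≈ 64.98
t = (x̄₁ - x̄₂) / SE = (77.84 - 79.10) / 2.7001 = -1.26 / 2.7001 = -0.467
p-value = 0.6423

Since p-value > α = 0.05, we fail to reject H₀.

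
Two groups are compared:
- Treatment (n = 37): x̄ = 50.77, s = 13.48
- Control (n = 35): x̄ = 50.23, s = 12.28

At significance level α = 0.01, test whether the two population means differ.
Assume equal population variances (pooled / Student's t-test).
Student's two-sample t-test (equal variances):
H₀: μ₁ = μ₂
H₁: μ₁ ≠ μ₂
df = n₁ + n₂ - 2 = 70
Pooled variance s_p² = [(n₁-1)s₁² + (n₂-1)s₂²] / (n₁ + n₂ - 2) = [(36)(13.48²) + (34)(12.28²)] / 70 = 166.6960
SE = √(s_p²(1/n₁ + 1/n₂)) = √(166.6960 × (1/37 + 1/35)) = 3.0443
t = (x̄₁ - x̄₂) / SE = (50.77 - 50.23) / 3.0443 = 0.54 / 3.0443 = 0.177
p-value = 0.8597

Since p-value > α = 0.01, we fail to reject H₀.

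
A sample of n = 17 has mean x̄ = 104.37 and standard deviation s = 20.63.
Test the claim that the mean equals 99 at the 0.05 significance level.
One-sample t-test:
H₀: μ = 99
H₁: μ ≠ 99
df = n - 1 = 16
t = (x̄ - μ₀) / (s/√n) = (104.37 - 99) / (20.63/√17) = 1.073
p-value = 0.2991

Since p-value > α = 0.05, we fail to reject H₀.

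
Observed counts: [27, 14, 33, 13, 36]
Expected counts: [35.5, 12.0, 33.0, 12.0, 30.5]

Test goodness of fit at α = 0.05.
Chi-square goodness of fit test:
H₀: observed counts match expected distribution
H₁: observed counts differ from expected distribution
df = k - 1 = 4
χ² = Σ(O - E)²/E
   = (27 - 35.5)²/35.5 + (14 - 12.0)²/12.0 + (33 - 33.0)²/33.0 + (13 - 12.0)²/12.0 + (36 - 30.5)²/30.5
   = 2.035 + 0.333 + 0.000 + 0.083 + 0.992
   = 3.44
p-value = 0.4865

Since p-value > α = 0.05, we fail to reject H₀.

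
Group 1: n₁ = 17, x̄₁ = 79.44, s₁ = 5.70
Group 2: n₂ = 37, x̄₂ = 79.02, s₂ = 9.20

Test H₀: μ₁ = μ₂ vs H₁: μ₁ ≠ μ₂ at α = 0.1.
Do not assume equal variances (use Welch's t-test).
Welch's two-sample t-test:
H₀: μ₁ = μ₂
H₁: μ₁ ≠ μ₂
s₁²/n₁ = 5.70²/17 = 1.9112,  s₂²/n₂ = 9.20²/37 = 2.2876
SE = √(s₁²/n₁ + s₂²/n₂) = √(1.9112 + 2.2876) = 2.0491
df (Welch-Satterthwaite) = (s₁²/n₁ + s₂²/n₂)² / [(s₁²/n₁)²/(n₁-1) + (s₂²/n₂)²/(n₂-1)] ≈ 47.18
t = (x̄₁ - x̄₂) / SE = (79.44 - 79.02) / 2.0491 = 0.42 / 2.0491 = 0.205
p-value = 0.8385

Since p-value > α = 0.1, we fail to reject H₀.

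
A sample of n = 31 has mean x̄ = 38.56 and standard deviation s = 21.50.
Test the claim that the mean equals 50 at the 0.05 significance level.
One-sample t-test:
H₀: μ = 50
H₁: μ ≠ 50
df = n - 1 = 30
t = (x̄ - μ₀) / (s/√n) = (38.56 - 50) / (21.50/√31) = -2.963
p-value = 0.0059

Since p-value < α = 0.05, we reject H₀.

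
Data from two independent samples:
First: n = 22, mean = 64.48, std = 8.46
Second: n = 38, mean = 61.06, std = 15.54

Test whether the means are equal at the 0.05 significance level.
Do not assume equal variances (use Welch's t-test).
Welch's two-sample t-test:
H₀: μ₁ = μ₂
H₁: μ₁ ≠ μ₂
s₁²/n₁ = 8.46²/22 = 3.2533,  s₂²/n₂ = 15.54²/38 = 6.3550
SE = √(s₁²/n₁ + s₂²/n₂) = √(3.2533 + 6.3550) = 3.0997
df (Welch-Satterthwaite) = (s₁²/n₁ + s₂²/n₂)² / [(s₁²/n₁)²/(n₁-1) + (s₂²/n₂)²/(n₂-1)] ≈ 57.86
t = (x̄₁ - x̄₂) / SE = (64.48 - 61.06) / 3.0997 = 3.42 / 3.0997 = 1.103
p-value = 0.2745

Since p-value > α = 0.05, we fail to reject H₀.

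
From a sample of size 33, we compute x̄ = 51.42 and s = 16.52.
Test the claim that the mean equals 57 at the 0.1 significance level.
One-sample t-test:
H₀: μ = 57
H₁: μ ≠ 57
df = n - 1 = 32
t = (x̄ - μ₀) / (s/√n) = (51.42 - 57) / (16.52/√33) = -1.940
p-value = 0.0612

Since p-value < α = 0.1, we reject H₀.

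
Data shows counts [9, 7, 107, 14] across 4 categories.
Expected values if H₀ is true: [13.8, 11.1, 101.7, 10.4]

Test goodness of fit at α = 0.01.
Chi-square goodness of fit test:
H₀: observed counts match expected distribution
H₁: observed counts differ from expected distribution
df = k - 1 = 3
χ² = Σ(O - E)²/E
   = (9 - 13.8)²/13.8 + (7 - 11.1)²/11.1 + (107 - 101.7)²/101.7 + (14 - 10.4)²/10.4
   = 1.670 + 1.514 + 0.276 + 1.246
   = 4.71
p-value = 0.1946

Since p-value > α = 0.01, we fail to reject H₀.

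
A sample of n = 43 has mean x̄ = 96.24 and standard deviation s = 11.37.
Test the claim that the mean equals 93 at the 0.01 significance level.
One-sample t-test:
H₀: μ = 93
H₁: μ ≠ 93
df = n - 1 = 42
t = (x̄ - μ₀) / (s/√n) = (96.24 - 93) / (11.37/√43) = 1.869
p-value = 0.0687

Since p-value > α = 0.01, we fail to reject H₀.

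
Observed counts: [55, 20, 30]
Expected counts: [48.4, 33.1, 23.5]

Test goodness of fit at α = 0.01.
Chi-square goodness of fit test:
H₀: observed counts match expected distribution
H₁: observed counts differ from expected distribution
df = k - 1 = 2
χ² = Σ(O - E)²/E
   = (55 - 48.4)²/48.4 + (20 - 33.1)²/33.1 + (30 - 23.5)²/23.5
   = 0.900 + 5.185 + 1.798
   = 7.88
p-value = 0.0194

Since p-value > α = 0.01, we fail to reject H₀.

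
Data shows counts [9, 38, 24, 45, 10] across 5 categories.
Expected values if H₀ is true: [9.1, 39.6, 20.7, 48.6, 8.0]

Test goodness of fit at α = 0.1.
Chi-square goodness of fit test:
H₀: observed counts match expected distribution
H₁: observed counts differ from expected distribution
df = k - 1 = 4
χ² = Σ(O - E)²/E
   = (9 - 9.1)²/9.1 + (38 - 39.6)²/39.6 + (24 - 20.7)²/20.7 + (45 - 48.6)²/48.6 + (10 - 8.0)²/8.0
   = 0.001 + 0.065 + 0.526 + 0.267 + 0.500
   = 1.36
p-value = 0.8514

Since p-value > α = 0.1, we fail to reject H₀.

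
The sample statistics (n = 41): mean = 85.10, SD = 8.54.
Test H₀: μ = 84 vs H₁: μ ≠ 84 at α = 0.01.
One-sample t-test:
H₀: μ = 84
H₁: μ ≠ 84
df = n - 1 = 40
t = (x̄ - μ₀) / (s/√n) = (85.10 - 84) / (8.54/√41) = 0.825
p-value = 0.4144

Since p-value > α = 0.01, we fail to reject H₀.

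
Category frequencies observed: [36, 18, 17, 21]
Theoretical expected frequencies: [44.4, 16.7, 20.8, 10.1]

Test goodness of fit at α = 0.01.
Chi-square goodness of fit test:
H₀: observed counts match expected distribution
H₁: observed counts differ from expected distribution
df = k - 1 = 3
χ² = Σ(O - E)²/E
   = (36 - 44.4)²/44.4 + (18 - 16.7)²/16.7 + (17 - 20.8)²/20.8 + (21 - 10.1)²/10.1
   = 1.589 + 0.101 + 0.694 + 11.763
   = 14.15
p-value = 0.0027

Since p-value < α = 0.01, we reject H₀.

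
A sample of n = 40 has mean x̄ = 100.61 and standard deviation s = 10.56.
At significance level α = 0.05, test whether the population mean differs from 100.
One-sample t-test:
H₀: μ = 100
H₁: μ ≠ 100
df = n - 1 = 39
t = (x̄ - μ₀) / (s/√n) = (100.61 - 100) / (10.56/√40) = 0.365
p-value = 0.7168

Since p-value > α = 0.05, we fail to reject H₀.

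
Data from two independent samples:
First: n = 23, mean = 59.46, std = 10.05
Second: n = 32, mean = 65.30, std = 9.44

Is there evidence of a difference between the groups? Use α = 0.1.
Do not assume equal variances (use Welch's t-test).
Welch's two-sample t-test:
H₀: μ₁ = μ₂
H₁: μ₁ ≠ μ₂
s₁²/n₁ = 10.05²/23 = 4.3914,  s₂²/n₂ = 9.44²/32 = 2.7848
SE = √(s₁²/n₁ + s₂²/n₂) = √(4.3914 + 2.7848) = 2.6788
df (Welch-Satterthwaite) = (s₁²/n₁ + s₂²/n₂)² / [(s₁²/n₁)²/(n₁-1) + (s₂²/n₂)²/(n₂-1)] ≈ 45.71
t = (x̄₁ - x̄₂) / SE = (59.46 - 65.30) / 2.6788 = -5.84 / 2.6788 = -2.180
p-value = 0.0344

Since p-value < α = 0.1, we reject H₀.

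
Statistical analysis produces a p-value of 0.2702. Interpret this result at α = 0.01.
Since p = 0.2702 > α = 0.01, fail to reject H₀.
There is insufficient evidence to reject the null hypothesis; the result is not statistically significant at the 0.01 level.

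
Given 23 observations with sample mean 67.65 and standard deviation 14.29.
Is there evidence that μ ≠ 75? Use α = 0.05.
One-sample t-test:
H₀: μ = 75
H₁: μ ≠ 75
df = n - 1 = 22
t = (x̄ - μ₀) / (s/√n) = (67.65 - 75) / (14.29/√23) = -2.467
p-value = 0.0219

Since p-value < α = 0.05, we reject H₀.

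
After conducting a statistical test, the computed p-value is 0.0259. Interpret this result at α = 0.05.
Since p = 0.0259 < α = 0.05, reject H₀.
There is sufficient evidence to reject the null hypothesis; the result is statistically significant at the 0.05 level.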